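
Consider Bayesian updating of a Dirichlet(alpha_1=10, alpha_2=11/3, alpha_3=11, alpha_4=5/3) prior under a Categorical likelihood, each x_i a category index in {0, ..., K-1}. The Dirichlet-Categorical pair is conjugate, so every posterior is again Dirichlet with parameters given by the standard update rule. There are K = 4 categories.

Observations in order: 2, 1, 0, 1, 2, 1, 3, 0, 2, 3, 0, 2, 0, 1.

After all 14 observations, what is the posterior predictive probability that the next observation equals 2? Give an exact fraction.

45/121

obs 1: x=2 → posterior Dirichlet(10, 11/3, 12, 5/3)
obs 2: x=1 → posterior Dirichlet(10, 14/3, 12, 5/3)
obs 3: x=0 → posterior Dirichlet(11, 14/3, 12, 5/3)
obs 4: x=1 → posterior Dirichlet(11, 17/3, 12, 5/3)
obs 5: x=2 → posterior Dirichlet(11, 17/3, 13, 5/3)
obs 6: x=1 → posterior Dirichlet(11, 20/3, 13, 5/3)
obs 7: x=3 → posterior Dirichlet(11, 20/3, 13, 8/3)
obs 8: x=0 → posterior Dirichlet(12, 20/3, 13, 8/3)
obs 9: x=2 → posterior Dirichlet(12, 20/3, 14, 8/3)
obs 10: x=3 → posterior Dirichlet(12, 20/3, 14, 11/3)
obs 11: x=0 → posterior Dirichlet(13, 20/3, 14, 11/3)
obs 12: x=2 → posterior Dirichlet(13, 20/3, 15, 11/3)
obs 13: x=0 → posterior Dirichlet(14, 20/3, 15, 11/3)
obs 14: x=1 → posterior Dirichlet(14, 23/3, 15, 11/3)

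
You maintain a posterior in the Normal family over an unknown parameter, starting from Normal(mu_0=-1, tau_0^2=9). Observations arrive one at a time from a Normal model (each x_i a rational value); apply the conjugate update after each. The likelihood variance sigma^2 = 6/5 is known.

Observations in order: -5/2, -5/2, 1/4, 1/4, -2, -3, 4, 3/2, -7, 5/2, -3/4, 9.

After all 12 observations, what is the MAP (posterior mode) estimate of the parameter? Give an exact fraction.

-23/728

obs 1: x=-5/2 → posterior Normal(-79/34, 18/17)
obs 2: x=-5/2 → posterior Normal(-77/32, 9/16)
obs 3: x=1/4 → posterior Normal(-293/188, 18/47)
obs 4: x=1/4 → posterior Normal(-139/124, 9/31)
obs 5: x=-2 → posterior Normal(-199/154, 18/77)
obs 6: x=-3 → posterior Normal(-289/184, 9/46)
obs 7: x=4 → posterior Normal(-169/214, 18/107)
obs 8: x=3/2 → posterior Normal(-31/61, 9/61)
obs 9: x=-7 → posterior Normal(-167/137, 18/137)
obs 10: x=5/2 → posterior Normal(-259/304, 9/76)
obs 11: x=-3/4 → posterior Normal(-563/668, 18/167)
obs 12: x=9 → posterior Normal(-23/728, 9/91)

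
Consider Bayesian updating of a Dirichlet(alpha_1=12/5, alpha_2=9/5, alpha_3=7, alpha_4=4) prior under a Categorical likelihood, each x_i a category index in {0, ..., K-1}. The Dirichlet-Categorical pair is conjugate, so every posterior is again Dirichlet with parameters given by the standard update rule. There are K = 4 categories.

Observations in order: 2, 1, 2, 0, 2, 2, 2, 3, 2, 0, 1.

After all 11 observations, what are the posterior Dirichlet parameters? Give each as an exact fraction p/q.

obs 1: x=2 → posterior Dirichlet(12/5, 9/5, 8, 4)
obs 2: x=1 → posterior Dirichlet(12/5, 14/5, 8, 4)
obs 3: x=2 → posterior Dirichlet(12/5, 14/5, 9, 4)
obs 4: x=0 → posterior Dirichlet(17/5, 14/5, 9, 4)
obs 5: x=2 → posterior Dirichlet(17/5, 14/5, 10, 4)
obs 6: x=2 → posterior Dirichlet(17/5, 14/5, 11, 4)
obs 7: x=2 → posterior Dirichlet(17/5, 14/5, 12, 4)
obs 8: x=3 → posterior Dirichlet(17/5, 14/5, 12, 5)
obs 9: x=2 → posterior Dirichlet(17/5, 14/5, 13, 5)
obs 10: x=0 → posterior Dirichlet(22/5, 14/5, 13, 5)
obs 11: x=1 → posterior Dirichlet(22/5, 19/5, 13, 5)

alpha_1=22/5, alpha_2=19/5, alpha_3=13, alpha_4=5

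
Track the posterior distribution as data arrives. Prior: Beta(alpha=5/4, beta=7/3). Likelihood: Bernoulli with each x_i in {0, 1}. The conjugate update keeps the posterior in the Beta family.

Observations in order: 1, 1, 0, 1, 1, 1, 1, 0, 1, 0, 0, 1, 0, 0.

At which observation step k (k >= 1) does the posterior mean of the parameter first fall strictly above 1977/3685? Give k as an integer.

k = 2

obs 1: x=1 → posterior Beta(9/4, 7/3)
obs 2: x=1 → posterior Beta(13/4, 7/3)
obs 3: x=0 → posterior Beta(13/4, 10/3)
obs 4: x=1 → posterior Beta(17/4, 10/3)
obs 5: x=1 → posterior Beta(21/4, 10/3)
obs 6: x=1 → posterior Beta(25/4, 10/3)
obs 7: x=1 → posterior Beta(29/4, 10/3)
obs 8: x=0 → posterior Beta(29/4, 13/3)
obs 9: x=1 → posterior Beta(33/4, 13/3)
obs 10: x=0 → posterior Beta(33/4, 16/3)
obs 11: x=0 → posterior Beta(33/4, 19/3)
obs 12: x=1 → posterior Beta(37/4, 19/3)
obs 13: x=0 → posterior Beta(37/4, 22/3)
obs 14: x=0 → posterior Beta(37/4, 25/3)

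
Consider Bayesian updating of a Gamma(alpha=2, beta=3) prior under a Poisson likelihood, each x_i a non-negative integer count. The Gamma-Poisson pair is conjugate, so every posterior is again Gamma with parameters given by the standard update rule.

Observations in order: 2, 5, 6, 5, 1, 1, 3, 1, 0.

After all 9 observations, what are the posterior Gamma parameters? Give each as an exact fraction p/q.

obs 1: x=2 → posterior Gamma(4, 4)
obs 2: x=5 → posterior Gamma(9, 5)
obs 3: x=6 → posterior Gamma(15, 6)
obs 4: x=5 → posterior Gamma(20, 7)
obs 5: x=1 → posterior Gamma(21, 8)
obs 6: x=1 → posterior Gamma(22, 9)
obs 7: x=3 → posterior Gamma(25, 10)
obs 8: x=1 → posterior Gamma(26, 11)
obs 9: x=0 → posterior Gamma(26, 12)

alpha=26, beta=12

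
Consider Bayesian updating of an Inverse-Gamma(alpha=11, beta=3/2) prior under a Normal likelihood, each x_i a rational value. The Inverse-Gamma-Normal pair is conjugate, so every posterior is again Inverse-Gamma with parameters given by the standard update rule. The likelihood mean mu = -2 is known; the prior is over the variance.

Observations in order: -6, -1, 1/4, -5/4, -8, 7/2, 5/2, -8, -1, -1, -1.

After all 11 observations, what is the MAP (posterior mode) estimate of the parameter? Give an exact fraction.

1209/280

obs 1: x=-6 → posterior Inverse-Gamma(23/2, 19/2)
obs 2: x=-1 → posterior Inverse-Gamma(12, 10)
obs 3: x=1/4 → posterior Inverse-Gamma(25/2, 401/32)
obs 4: x=-5/4 → posterior Inverse-Gamma(13, 205/16)
obs 5: x=-8 → posterior Inverse-Gamma(27/2, 493/16)
obs 6: x=7/2 → posterior Inverse-Gamma(14, 735/16)
obs 7: x=5/2 → posterior Inverse-Gamma(29/2, 897/16)
obs 8: x=-8 → posterior Inverse-Gamma(15, 1185/16)
obs 9: x=-1 → posterior Inverse-Gamma(31/2, 1193/16)
obs 10: x=-1 → posterior Inverse-Gamma(16, 1201/16)
obs 11: x=-1 → posterior Inverse-Gamma(33/2, 1209/16)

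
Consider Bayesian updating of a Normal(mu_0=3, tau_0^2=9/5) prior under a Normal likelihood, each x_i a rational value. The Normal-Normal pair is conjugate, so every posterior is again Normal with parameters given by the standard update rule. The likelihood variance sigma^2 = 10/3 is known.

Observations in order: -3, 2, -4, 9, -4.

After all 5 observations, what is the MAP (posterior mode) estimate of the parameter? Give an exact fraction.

obs 1: x=-3 → posterior Normal(69/77, 90/77)
obs 2: x=2 → posterior Normal(123/104, 45/52)
obs 3: x=-4 → posterior Normal(15/131, 90/131)
obs 4: x=9 → posterior Normal(129/79, 45/79)
obs 5: x=-4 → posterior Normal(30/37, 18/37)

30/37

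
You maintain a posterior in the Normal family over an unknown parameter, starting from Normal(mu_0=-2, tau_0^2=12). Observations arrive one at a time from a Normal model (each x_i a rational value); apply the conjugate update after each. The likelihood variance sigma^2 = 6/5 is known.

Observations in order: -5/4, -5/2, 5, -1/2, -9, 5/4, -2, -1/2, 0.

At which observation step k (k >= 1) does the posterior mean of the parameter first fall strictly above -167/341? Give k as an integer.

obs 1: x=-5/4 → posterior Normal(-29/22, 12/11)
obs 2: x=-5/2 → posterior Normal(-79/42, 4/7)
obs 3: x=5 → posterior Normal(21/62, 12/31)
obs 4: x=-1/2 → posterior Normal(11/82, 12/41)
obs 5: x=-9 → posterior Normal(-169/102, 4/17)
obs 6: x=5/4 → posterior Normal(-72/61, 12/61)
obs 7: x=-2 → posterior Normal(-92/71, 12/71)
obs 8: x=-1/2 → posterior Normal(-97/81, 4/27)
obs 9: x=0 → posterior Normal(-97/91, 12/91)

k = 3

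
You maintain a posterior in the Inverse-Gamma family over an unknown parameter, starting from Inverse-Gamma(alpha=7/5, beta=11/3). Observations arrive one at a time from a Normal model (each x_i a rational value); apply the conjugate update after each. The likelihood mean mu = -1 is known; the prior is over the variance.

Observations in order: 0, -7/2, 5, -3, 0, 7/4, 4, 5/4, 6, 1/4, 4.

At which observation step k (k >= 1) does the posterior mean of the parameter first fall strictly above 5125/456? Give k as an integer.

k = 3

obs 1: x=0 → posterior Inverse-Gamma(19/10, 25/6)
obs 2: x=-7/2 → posterior Inverse-Gamma(12/5, 175/24)
obs 3: x=5 → posterior Inverse-Gamma(29/10, 607/24)
obs 4: x=-3 → posterior Inverse-Gamma(17/5, 655/24)
obs 5: x=0 → posterior Inverse-Gamma(39/10, 667/24)
obs 6: x=7/4 → posterior Inverse-Gamma(22/5, 3031/96)
obs 7: x=4 → posterior Inverse-Gamma(49/10, 4231/96)
obs 8: x=5/4 → posterior Inverse-Gamma(27/5, 2237/48)
obs 9: x=6 → posterior Inverse-Gamma(59/10, 3413/48)
obs 10: x=1/4 → posterior Inverse-Gamma(32/5, 6901/96)
obs 11: x=4 → posterior Inverse-Gamma(69/10, 8101/96)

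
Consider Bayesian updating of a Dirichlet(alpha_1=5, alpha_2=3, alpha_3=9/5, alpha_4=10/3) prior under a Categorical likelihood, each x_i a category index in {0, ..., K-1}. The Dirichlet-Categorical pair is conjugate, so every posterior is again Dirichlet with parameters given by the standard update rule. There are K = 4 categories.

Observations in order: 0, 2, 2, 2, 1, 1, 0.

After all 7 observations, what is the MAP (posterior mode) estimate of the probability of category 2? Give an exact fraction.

obs 1: x=0 → posterior Dirichlet(6, 3, 9/5, 10/3)
obs 2: x=2 → posterior Dirichlet(6, 3, 14/5, 10/3)
obs 3: x=2 → posterior Dirichlet(6, 3, 19/5, 10/3)
obs 4: x=2 → posterior Dirichlet(6, 3, 24/5, 10/3)
obs 5: x=1 → posterior Dirichlet(6, 4, 24/5, 10/3)
obs 6: x=1 → posterior Dirichlet(6, 5, 24/5, 10/3)
obs 7: x=0 → posterior Dirichlet(7, 5, 24/5, 10/3)

57/242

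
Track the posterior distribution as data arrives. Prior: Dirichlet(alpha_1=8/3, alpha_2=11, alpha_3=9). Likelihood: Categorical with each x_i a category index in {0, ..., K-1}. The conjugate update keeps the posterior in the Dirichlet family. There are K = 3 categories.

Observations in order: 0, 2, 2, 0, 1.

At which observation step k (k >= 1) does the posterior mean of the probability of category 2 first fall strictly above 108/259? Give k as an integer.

obs 1: x=0 → posterior Dirichlet(11/3, 11, 9)
obs 2: x=2 → posterior Dirichlet(11/3, 11, 10)
obs 3: x=2 → posterior Dirichlet(11/3, 11, 11)
obs 4: x=0 → posterior Dirichlet(14/3, 11, 11)
obs 5: x=1 → posterior Dirichlet(14/3, 12, 11)

k = 3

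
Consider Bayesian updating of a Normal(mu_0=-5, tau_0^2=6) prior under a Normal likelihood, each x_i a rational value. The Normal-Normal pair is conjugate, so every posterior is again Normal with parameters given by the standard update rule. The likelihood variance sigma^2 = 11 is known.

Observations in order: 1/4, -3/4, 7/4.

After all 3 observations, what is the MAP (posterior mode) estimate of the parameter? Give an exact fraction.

-95/58

obs 1: x=1/4 → posterior Normal(-107/34, 66/17)
obs 2: x=-3/4 → posterior Normal(-58/23, 66/23)
obs 3: x=7/4 → posterior Normal(-95/58, 66/29)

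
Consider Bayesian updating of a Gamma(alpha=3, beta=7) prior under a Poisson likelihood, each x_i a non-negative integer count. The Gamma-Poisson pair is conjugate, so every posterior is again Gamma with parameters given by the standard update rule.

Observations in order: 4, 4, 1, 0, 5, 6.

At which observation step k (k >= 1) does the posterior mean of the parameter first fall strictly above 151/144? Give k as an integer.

obs 1: x=4 → posterior Gamma(7, 8)
obs 2: x=4 → posterior Gamma(11, 9)
obs 3: x=1 → posterior Gamma(12, 10)
obs 4: x=0 → posterior Gamma(12, 11)
obs 5: x=5 → posterior Gamma(17, 12)
obs 6: x=6 → posterior Gamma(23, 13)

k = 2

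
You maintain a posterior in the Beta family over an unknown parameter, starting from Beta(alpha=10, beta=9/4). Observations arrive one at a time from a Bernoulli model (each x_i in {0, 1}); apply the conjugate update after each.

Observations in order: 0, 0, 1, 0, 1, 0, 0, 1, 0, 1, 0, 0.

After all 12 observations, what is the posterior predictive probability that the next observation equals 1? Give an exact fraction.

obs 1: x=0 → posterior Beta(10, 13/4)
obs 2: x=0 → posterior Beta(10, 17/4)
obs 3: x=1 → posterior Beta(11, 17/4)
obs 4: x=0 → posterior Beta(11, 21/4)
obs 5: x=1 → posterior Beta(12, 21/4)
obs 6: x=0 → posterior Beta(12, 25/4)
obs 7: x=0 → posterior Beta(12, 29/4)
obs 8: x=1 → posterior Beta(13, 29/4)
obs 9: x=0 → posterior Beta(13, 33/4)
obs 10: x=1 → posterior Beta(14, 33/4)
obs 11: x=0 → posterior Beta(14, 37/4)
obs 12: x=0 → posterior Beta(14, 41/4)

56/97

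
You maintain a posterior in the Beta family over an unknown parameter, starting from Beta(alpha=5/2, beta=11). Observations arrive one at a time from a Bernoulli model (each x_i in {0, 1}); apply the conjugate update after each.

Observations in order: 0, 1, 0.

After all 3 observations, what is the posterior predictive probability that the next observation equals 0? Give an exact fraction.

26/33

obs 1: x=0 → posterior Beta(5/2, 12)
obs 2: x=1 → posterior Beta(7/2, 12)
obs 3: x=0 → posterior Beta(7/2, 13)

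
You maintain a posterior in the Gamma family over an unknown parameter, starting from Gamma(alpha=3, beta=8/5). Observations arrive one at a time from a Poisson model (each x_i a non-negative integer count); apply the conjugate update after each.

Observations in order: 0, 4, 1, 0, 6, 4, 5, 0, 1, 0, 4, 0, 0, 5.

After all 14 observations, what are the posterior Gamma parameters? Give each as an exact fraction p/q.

alpha=33, beta=78/5

obs 1: x=0 → posterior Gamma(3, 13/5)
obs 2: x=4 → posterior Gamma(7, 18/5)
obs 3: x=1 → posterior Gamma(8, 23/5)
obs 4: x=0 → posterior Gamma(8, 28/5)
obs 5: x=6 → posterior Gamma(14, 33/5)
obs 6: x=4 → posterior Gamma(18, 38/5)
obs 7: x=5 → posterior Gamma(23, 43/5)
obs 8: x=0 → posterior Gamma(23, 48/5)
obs 9: x=1 → posterior Gamma(24, 53/5)
obs 10: x=0 → posterior Gamma(24, 58/5)
obs 11: x=4 → posterior Gamma(28, 63/5)
obs 12: x=0 → posterior Gamma(28, 68/5)
obs 13: x=0 → posterior Gamma(28, 73/5)
obs 14: x=5 → posterior Gamma(33, 78/5)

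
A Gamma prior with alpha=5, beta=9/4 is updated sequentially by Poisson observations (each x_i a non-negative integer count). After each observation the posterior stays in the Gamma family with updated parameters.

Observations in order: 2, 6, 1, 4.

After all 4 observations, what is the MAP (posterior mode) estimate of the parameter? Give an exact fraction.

68/25

obs 1: x=2 → posterior Gamma(7, 13/4)
obs 2: x=6 → posterior Gamma(13, 17/4)
obs 3: x=1 → posterior Gamma(14, 21/4)
obs 4: x=4 → posterior Gamma(18, 25/4)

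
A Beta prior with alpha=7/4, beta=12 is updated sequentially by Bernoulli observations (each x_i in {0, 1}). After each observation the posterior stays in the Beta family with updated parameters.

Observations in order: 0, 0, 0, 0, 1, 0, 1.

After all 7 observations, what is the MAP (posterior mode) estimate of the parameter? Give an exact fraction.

11/75

obs 1: x=0 → posterior Beta(7/4, 13)
obs 2: x=0 → posterior Beta(7/4, 14)
obs 3: x=0 → posterior Beta(7/4, 15)
obs 4: x=0 → posterior Beta(7/4, 16)
obs 5: x=1 → posterior Beta(11/4, 16)
obs 6: x=0 → posterior Beta(11/4, 17)
obs 7: x=1 → posterior Beta(15/4, 17)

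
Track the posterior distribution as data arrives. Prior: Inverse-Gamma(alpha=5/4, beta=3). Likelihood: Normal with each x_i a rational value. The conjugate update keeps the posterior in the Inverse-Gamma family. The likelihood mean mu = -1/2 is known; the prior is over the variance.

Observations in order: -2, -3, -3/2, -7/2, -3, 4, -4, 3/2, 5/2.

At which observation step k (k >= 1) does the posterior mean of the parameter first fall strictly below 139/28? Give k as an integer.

k = 3

obs 1: x=-2 → posterior Inverse-Gamma(7/4, 33/8)
obs 2: x=-3 → posterior Inverse-Gamma(9/4, 29/4)
obs 3: x=-3/2 → posterior Inverse-Gamma(11/4, 31/4)
obs 4: x=-7/2 → posterior Inverse-Gamma(13/4, 49/4)
obs 5: x=-3 → posterior Inverse-Gamma(15/4, 123/8)
obs 6: x=4 → posterior Inverse-Gamma(17/4, 51/2)
obs 7: x=-4 → posterior Inverse-Gamma(19/4, 253/8)
obs 8: x=3/2 → posterior Inverse-Gamma(21/4, 269/8)
obs 9: x=5/2 → posterior Inverse-Gamma(23/4, 305/8)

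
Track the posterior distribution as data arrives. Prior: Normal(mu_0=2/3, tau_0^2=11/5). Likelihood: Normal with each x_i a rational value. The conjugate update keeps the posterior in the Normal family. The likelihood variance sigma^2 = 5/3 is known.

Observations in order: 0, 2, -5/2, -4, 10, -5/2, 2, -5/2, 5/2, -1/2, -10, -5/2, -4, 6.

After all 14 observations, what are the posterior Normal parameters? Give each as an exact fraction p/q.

obs 1: x=0 → posterior Normal(25/87, 55/58)
obs 2: x=2 → posterior Normal(248/273, 55/91)
obs 3: x=-5/2 → posterior Normal(1/744, 55/124)
obs 4: x=-4 → posterior Normal(-791/942, 55/157)
obs 5: x=10 → posterior Normal(1189/1140, 11/38)
obs 6: x=-5/2 → posterior Normal(347/669, 55/223)
obs 7: x=2 → posterior Normal(545/768, 55/256)
obs 8: x=-5/2 → posterior Normal(35/102, 55/289)
obs 9: x=5/2 → posterior Normal(545/966, 55/322)
obs 10: x=-1/2 → posterior Normal(991/2130, 11/71)
obs 11: x=-10 → posterior Normal(-989/2328, 55/388)
obs 12: x=-5/2 → posterior Normal(-742/1263, 55/421)
obs 13: x=-4 → posterior Normal(-569/681, 55/454)
obs 14: x=6 → posterior Normal(-544/1461, 55/487)

mu_0=-544/1461, tau_0^2=55/487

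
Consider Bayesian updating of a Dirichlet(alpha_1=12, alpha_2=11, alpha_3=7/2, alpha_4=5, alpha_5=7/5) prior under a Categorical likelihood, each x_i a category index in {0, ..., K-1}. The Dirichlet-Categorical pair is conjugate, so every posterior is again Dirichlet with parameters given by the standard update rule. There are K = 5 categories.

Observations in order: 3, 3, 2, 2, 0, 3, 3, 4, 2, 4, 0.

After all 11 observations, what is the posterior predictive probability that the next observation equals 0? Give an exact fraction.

140/439

obs 1: x=3 → posterior Dirichlet(12, 11, 7/2, 6, 7/5)
obs 2: x=3 → posterior Dirichlet(12, 11, 7/2, 7, 7/5)
obs 3: x=2 → posterior Dirichlet(12, 11, 9/2, 7, 7/5)
obs 4: x=2 → posterior Dirichlet(12, 11, 11/2, 7, 7/5)
obs 5: x=0 → posterior Dirichlet(13, 11, 11/2, 7, 7/5)
obs 6: x=3 → posterior Dirichlet(13, 11, 11/2, 8, 7/5)
obs 7: x=3 → posterior Dirichlet(13, 11, 11/2, 9, 7/5)
obs 8: x=4 → posterior Dirichlet(13, 11, 11/2, 9, 12/5)
obs 9: x=2 → posterior Dirichlet(13, 11, 13/2, 9, 12/5)
obs 10: x=4 → posterior Dirichlet(13, 11, 13/2, 9, 17/5)
obs 11: x=0 → posterior Dirichlet(14, 11, 13/2, 9, 17/5)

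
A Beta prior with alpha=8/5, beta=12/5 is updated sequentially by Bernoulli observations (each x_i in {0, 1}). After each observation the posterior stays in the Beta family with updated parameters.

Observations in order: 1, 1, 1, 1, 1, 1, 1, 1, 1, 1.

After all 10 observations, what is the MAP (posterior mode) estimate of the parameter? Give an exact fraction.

53/60

obs 1: x=1 → posterior Beta(13/5, 12/5)
obs 2: x=1 → posterior Beta(18/5, 12/5)
obs 3: x=1 → posterior Beta(23/5, 12/5)
obs 4: x=1 → posterior Beta(28/5, 12/5)
obs 5: x=1 → posterior Beta(33/5, 12/5)
obs 6: x=1 → posterior Beta(38/5, 12/5)
obs 7: x=1 → posterior Beta(43/5, 12/5)
obs 8: x=1 → posterior Beta(48/5, 12/5)
obs 9: x=1 → posterior Beta(53/5, 12/5)
obs 10: x=1 → posterior Beta(58/5, 12/5)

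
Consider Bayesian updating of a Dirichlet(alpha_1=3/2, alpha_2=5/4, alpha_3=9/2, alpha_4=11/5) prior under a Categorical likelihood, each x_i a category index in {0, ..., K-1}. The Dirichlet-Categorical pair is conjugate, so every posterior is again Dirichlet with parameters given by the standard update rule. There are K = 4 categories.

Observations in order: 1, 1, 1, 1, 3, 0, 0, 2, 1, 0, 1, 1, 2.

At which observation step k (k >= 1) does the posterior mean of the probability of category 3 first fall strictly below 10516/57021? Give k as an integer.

k = 3

obs 1: x=1 → posterior Dirichlet(3/2, 9/4, 9/2, 11/5)
obs 2: x=1 → posterior Dirichlet(3/2, 13/4, 9/2, 11/5)
obs 3: x=1 → posterior Dirichlet(3/2, 17/4, 9/2, 11/5)
obs 4: x=1 → posterior Dirichlet(3/2, 21/4, 9/2, 11/5)
obs 5: x=3 → posterior Dirichlet(3/2, 21/4, 9/2, 16/5)
obs 6: x=0 → posterior Dirichlet(5/2, 21/4, 9/2, 16/5)
obs 7: x=0 → posterior Dirichlet(7/2, 21/4, 9/2, 16/5)
obs 8: x=2 → posterior Dirichlet(7/2, 21/4, 11/2, 16/5)
obs 9: x=1 → posterior Dirichlet(7/2, 25/4, 11/2, 16/5)
obs 10: x=0 → posterior Dirichlet(9/2, 25/4, 11/2, 16/5)
obs 11: x=1 → posterior Dirichlet(9/2, 29/4, 11/2, 16/5)
obs 12: x=1 → posterior Dirichlet(9/2, 33/4, 11/2, 16/5)
obs 13: x=2 → posterior Dirichlet(9/2, 33/4, 13/2, 16/5)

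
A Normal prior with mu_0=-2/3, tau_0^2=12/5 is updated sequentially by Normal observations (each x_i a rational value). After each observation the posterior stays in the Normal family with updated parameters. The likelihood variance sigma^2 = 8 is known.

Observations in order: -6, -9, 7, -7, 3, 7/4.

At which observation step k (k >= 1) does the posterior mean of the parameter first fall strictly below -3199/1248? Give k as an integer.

k = 2

obs 1: x=-6 → posterior Normal(-74/39, 24/13)
obs 2: x=-9 → posterior Normal(-155/48, 3/2)
obs 3: x=7 → posterior Normal(-92/57, 24/19)
obs 4: x=-7 → posterior Normal(-155/66, 12/11)
obs 5: x=3 → posterior Normal(-128/75, 24/25)
obs 6: x=7/4 → posterior Normal(-449/336, 6/7)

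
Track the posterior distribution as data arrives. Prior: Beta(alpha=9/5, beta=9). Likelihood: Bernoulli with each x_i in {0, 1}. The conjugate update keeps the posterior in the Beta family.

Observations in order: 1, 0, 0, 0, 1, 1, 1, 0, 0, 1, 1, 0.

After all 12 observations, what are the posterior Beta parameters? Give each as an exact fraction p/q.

alpha=39/5, beta=15

obs 1: x=1 → posterior Beta(14/5, 9)
obs 2: x=0 → posterior Beta(14/5, 10)
obs 3: x=0 → posterior Beta(14/5, 11)
obs 4: x=0 → posterior Beta(14/5, 12)
obs 5: x=1 → posterior Beta(19/5, 12)
obs 6: x=1 → posterior Beta(24/5, 12)
obs 7: x=1 → posterior Beta(29/5, 12)
obs 8: x=0 → posterior Beta(29/5, 13)
obs 9: x=0 → posterior Beta(29/5, 14)
obs 10: x=1 → posterior Beta(34/5, 14)
obs 11: x=1 → posterior Beta(39/5, 14)
obs 12: x=0 → posterior Beta(39/5, 15)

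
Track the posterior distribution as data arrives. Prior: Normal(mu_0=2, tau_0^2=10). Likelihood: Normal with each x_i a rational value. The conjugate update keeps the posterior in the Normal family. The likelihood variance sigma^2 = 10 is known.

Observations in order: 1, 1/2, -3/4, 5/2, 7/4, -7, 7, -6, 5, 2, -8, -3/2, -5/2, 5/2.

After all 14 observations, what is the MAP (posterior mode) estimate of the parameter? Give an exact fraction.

obs 1: x=1 → posterior Normal(3/2, 5)
obs 2: x=1/2 → posterior Normal(7/6, 10/3)
obs 3: x=-3/4 → posterior Normal(11/16, 5/2)
obs 4: x=5/2 → posterior Normal(21/20, 2)
obs 5: x=7/4 → posterior Normal(7/6, 5/3)
obs 6: x=-7 → posterior Normal(0, 10/7)
obs 7: x=7 → posterior Normal(7/8, 5/4)
obs 8: x=-6 → posterior Normal(1/9, 10/9)
obs 9: x=5 → posterior Normal(3/5, 1)
obs 10: x=2 → posterior Normal(8/11, 10/11)
obs 11: x=-8 → posterior Normal(0, 5/6)
obs 12: x=-3/2 → posterior Normal(-3/26, 10/13)
obs 13: x=-5/2 → posterior Normal(-2/7, 5/7)
obs 14: x=5/2 → posterior Normal(-1/10, 2/3)

-1/10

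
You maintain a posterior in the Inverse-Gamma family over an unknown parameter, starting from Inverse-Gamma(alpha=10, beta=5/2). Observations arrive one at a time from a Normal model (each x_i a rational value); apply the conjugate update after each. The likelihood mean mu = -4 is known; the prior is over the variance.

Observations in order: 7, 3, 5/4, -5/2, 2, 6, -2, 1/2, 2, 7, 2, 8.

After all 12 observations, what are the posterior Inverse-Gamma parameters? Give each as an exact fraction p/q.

alpha=16, beta=11233/32

obs 1: x=7 → posterior Inverse-Gamma(21/2, 63)
obs 2: x=3 → posterior Inverse-Gamma(11, 175/2)
obs 3: x=5/4 → posterior Inverse-Gamma(23/2, 3241/32)
obs 4: x=-5/2 → posterior Inverse-Gamma(12, 3277/32)
obs 5: x=2 → posterior Inverse-Gamma(25/2, 3853/32)
obs 6: x=6 → posterior Inverse-Gamma(13, 5453/32)
obs 7: x=-2 → posterior Inverse-Gamma(27/2, 5517/32)
obs 8: x=1/2 → posterior Inverse-Gamma(14, 5841/32)
obs 9: x=2 → posterior Inverse-Gamma(29/2, 6417/32)
obs 10: x=7 → posterior Inverse-Gamma(15, 8353/32)
obs 11: x=2 → posterior Inverse-Gamma(31/2, 8929/32)
obs 12: x=8 → posterior Inverse-Gamma(16, 11233/32)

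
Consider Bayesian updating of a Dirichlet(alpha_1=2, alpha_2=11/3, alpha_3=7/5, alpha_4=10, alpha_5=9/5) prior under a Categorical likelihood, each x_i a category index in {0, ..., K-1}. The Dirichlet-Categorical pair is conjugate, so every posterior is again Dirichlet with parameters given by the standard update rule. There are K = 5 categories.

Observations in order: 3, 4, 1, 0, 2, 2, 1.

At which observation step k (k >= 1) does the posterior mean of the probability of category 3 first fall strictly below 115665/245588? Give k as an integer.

obs 1: x=3 → posterior Dirichlet(2, 11/3, 7/5, 11, 9/5)
obs 2: x=4 → posterior Dirichlet(2, 11/3, 7/5, 11, 14/5)
obs 3: x=1 → posterior Dirichlet(2, 14/3, 7/5, 11, 14/5)
obs 4: x=0 → posterior Dirichlet(3, 14/3, 7/5, 11, 14/5)
obs 5: x=2 → posterior Dirichlet(3, 14/3, 12/5, 11, 14/5)
obs 6: x=2 → posterior Dirichlet(3, 14/3, 17/5, 11, 14/5)
obs 7: x=1 → posterior Dirichlet(3, 17/3, 17/5, 11, 14/5)

k = 5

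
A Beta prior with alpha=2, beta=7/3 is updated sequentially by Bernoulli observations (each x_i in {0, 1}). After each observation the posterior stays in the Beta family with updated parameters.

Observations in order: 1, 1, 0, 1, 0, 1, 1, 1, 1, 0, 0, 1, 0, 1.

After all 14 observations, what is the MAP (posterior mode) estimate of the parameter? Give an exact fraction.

obs 1: x=1 → posterior Beta(3, 7/3)
obs 2: x=1 → posterior Beta(4, 7/3)
obs 3: x=0 → posterior Beta(4, 10/3)
obs 4: x=1 → posterior Beta(5, 10/3)
obs 5: x=0 → posterior Beta(5, 13/3)
obs 6: x=1 → posterior Beta(6, 13/3)
obs 7: x=1 → posterior Beta(7, 13/3)
obs 8: x=1 → posterior Beta(8, 13/3)
obs 9: x=1 → posterior Beta(9, 13/3)
obs 10: x=0 → posterior Beta(9, 16/3)
obs 11: x=0 → posterior Beta(9, 19/3)
obs 12: x=1 → posterior Beta(10, 19/3)
obs 13: x=0 → posterior Beta(10, 22/3)
obs 14: x=1 → posterior Beta(11, 22/3)

30/49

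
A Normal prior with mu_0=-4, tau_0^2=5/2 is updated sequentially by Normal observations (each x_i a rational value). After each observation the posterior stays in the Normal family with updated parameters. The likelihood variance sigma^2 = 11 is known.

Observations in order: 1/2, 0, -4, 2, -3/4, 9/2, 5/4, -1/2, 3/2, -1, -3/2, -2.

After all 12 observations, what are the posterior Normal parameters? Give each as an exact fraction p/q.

mu_0=-44/41, tau_0^2=55/82

obs 1: x=1/2 → posterior Normal(-19/6, 55/27)
obs 2: x=0 → posterior Normal(-171/64, 55/32)
obs 3: x=-4 → posterior Normal(-211/74, 55/37)
obs 4: x=2 → posterior Normal(-191/84, 55/42)
obs 5: x=-3/4 → posterior Normal(-397/188, 55/47)
obs 6: x=9/2 → posterior Normal(-307/208, 55/52)
obs 7: x=5/4 → posterior Normal(-47/38, 55/57)
obs 8: x=-1/2 → posterior Normal(-73/62, 55/62)
obs 9: x=3/2 → posterior Normal(-131/134, 55/67)
obs 10: x=-1 → posterior Normal(-47/48, 55/72)
obs 11: x=-3/2 → posterior Normal(-78/77, 5/7)
obs 12: x=-2 → posterior Normal(-44/41, 55/82)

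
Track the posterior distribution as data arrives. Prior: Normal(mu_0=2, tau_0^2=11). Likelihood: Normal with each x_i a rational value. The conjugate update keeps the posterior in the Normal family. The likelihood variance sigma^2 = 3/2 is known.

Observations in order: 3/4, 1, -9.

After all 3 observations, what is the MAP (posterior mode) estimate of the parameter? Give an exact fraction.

-307/138

obs 1: x=3/4 → posterior Normal(9/10, 33/25)
obs 2: x=1 → posterior Normal(89/94, 33/47)
obs 3: x=-9 → posterior Normal(-307/138, 11/23)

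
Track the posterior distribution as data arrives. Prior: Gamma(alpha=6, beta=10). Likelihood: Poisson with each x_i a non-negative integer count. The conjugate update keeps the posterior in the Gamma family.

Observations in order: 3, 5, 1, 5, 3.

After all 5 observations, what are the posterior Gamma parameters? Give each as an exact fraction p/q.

alpha=23, beta=15

obs 1: x=3 → posterior Gamma(9, 11)
obs 2: x=5 → posterior Gamma(14, 12)
obs 3: x=1 → posterior Gamma(15, 13)
obs 4: x=5 → posterior Gamma(20, 14)
obs 5: x=3 → posterior Gamma(23, 15)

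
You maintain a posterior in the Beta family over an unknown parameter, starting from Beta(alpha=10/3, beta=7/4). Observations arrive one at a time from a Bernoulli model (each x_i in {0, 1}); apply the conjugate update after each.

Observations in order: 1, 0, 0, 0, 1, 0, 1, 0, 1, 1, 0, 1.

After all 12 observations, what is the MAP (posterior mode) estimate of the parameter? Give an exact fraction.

100/181

obs 1: x=1 → posterior Beta(13/3, 7/4)
obs 2: x=0 → posterior Beta(13/3, 11/4)
obs 3: x=0 → posterior Beta(13/3, 15/4)
obs 4: x=0 → posterior Beta(13/3, 19/4)
obs 5: x=1 → posterior Beta(16/3, 19/4)
obs 6: x=0 → posterior Beta(16/3, 23/4)
obs 7: x=1 → posterior Beta(19/3, 23/4)
obs 8: x=0 → posterior Beta(19/3, 27/4)
obs 9: x=1 → posterior Beta(22/3, 27/4)
obs 10: x=1 → posterior Beta(25/3, 27/4)
obs 11: x=0 → posterior Beta(25/3, 31/4)
obs 12: x=1 → posterior Beta(28/3, 31/4)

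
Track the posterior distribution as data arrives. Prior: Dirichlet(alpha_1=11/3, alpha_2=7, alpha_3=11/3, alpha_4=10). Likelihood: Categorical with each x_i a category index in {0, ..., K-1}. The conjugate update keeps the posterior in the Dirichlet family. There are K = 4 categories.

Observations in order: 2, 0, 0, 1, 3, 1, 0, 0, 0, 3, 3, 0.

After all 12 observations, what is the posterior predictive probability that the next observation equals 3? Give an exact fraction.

obs 1: x=2 → posterior Dirichlet(11/3, 7, 14/3, 10)
obs 2: x=0 → posterior Dirichlet(14/3, 7, 14/3, 10)
obs 3: x=0 → posterior Dirichlet(17/3, 7, 14/3, 10)
obs 4: x=1 → posterior Dirichlet(17/3, 8, 14/3, 10)
obs 5: x=3 → posterior Dirichlet(17/3, 8, 14/3, 11)
obs 6: x=1 → posterior Dirichlet(17/3, 9, 14/3, 11)
obs 7: x=0 → posterior Dirichlet(20/3, 9, 14/3, 11)
obs 8: x=0 → posterior Dirichlet(23/3, 9, 14/3, 11)
obs 9: x=0 → posterior Dirichlet(26/3, 9, 14/3, 11)
obs 10: x=3 → posterior Dirichlet(26/3, 9, 14/3, 12)
obs 11: x=3 → posterior Dirichlet(26/3, 9, 14/3, 13)
obs 12: x=0 → posterior Dirichlet(29/3, 9, 14/3, 13)

39/109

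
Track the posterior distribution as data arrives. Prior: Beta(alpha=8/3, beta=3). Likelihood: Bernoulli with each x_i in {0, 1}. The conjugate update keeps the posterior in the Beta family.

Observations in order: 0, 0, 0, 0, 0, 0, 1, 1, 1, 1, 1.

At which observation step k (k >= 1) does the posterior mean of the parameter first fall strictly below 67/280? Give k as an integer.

k = 6

obs 1: x=0 → posterior Beta(8/3, 4)
obs 2: x=0 → posterior Beta(8/3, 5)
obs 3: x=0 → posterior Beta(8/3, 6)
obs 4: x=0 → posterior Beta(8/3, 7)
obs 5: x=0 → posterior Beta(8/3, 8)
obs 6: x=0 → posterior Beta(8/3, 9)
obs 7: x=1 → posterior Beta(11/3, 9)
obs 8: x=1 → posterior Beta(14/3, 9)
obs 9: x=1 → posterior Beta(17/3, 9)
obs 10: x=1 → posterior Beta(20/3, 9)
obs 11: x=1 → posterior Beta(23/3, 9)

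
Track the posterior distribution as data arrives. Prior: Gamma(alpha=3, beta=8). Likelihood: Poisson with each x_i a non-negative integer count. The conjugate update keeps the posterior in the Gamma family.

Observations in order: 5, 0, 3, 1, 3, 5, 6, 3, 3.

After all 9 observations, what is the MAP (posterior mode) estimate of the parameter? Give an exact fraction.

obs 1: x=5 → posterior Gamma(8, 9)
obs 2: x=0 → posterior Gamma(8, 10)
obs 3: x=3 → posterior Gamma(11, 11)
obs 4: x=1 → posterior Gamma(12, 12)
obs 5: x=3 → posterior Gamma(15, 13)
obs 6: x=5 → posterior Gamma(20, 14)
obs 7: x=6 → posterior Gamma(26, 15)
obs 8: x=3 → posterior Gamma(29, 16)
obs 9: x=3 → posterior Gamma(32, 17)

31/17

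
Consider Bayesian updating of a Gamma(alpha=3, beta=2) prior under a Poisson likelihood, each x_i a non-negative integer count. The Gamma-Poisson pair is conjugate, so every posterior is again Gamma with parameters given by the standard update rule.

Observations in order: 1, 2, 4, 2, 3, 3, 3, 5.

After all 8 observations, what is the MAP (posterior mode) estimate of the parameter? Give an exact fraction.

obs 1: x=1 → posterior Gamma(4, 3)
obs 2: x=2 → posterior Gamma(6, 4)
obs 3: x=4 → posterior Gamma(10, 5)
obs 4: x=2 → posterior Gamma(12, 6)
obs 5: x=3 → posterior Gamma(15, 7)
obs 6: x=3 → posterior Gamma(18, 8)
obs 7: x=3 → posterior Gamma(21, 9)
obs 8: x=5 → posterior Gamma(26, 10)

5/2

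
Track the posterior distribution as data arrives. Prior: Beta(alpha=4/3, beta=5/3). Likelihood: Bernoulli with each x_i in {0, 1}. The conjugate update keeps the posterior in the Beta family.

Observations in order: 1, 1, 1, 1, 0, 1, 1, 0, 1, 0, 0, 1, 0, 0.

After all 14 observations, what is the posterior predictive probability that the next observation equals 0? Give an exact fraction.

obs 1: x=1 → posterior Beta(7/3, 5/3)
obs 2: x=1 → posterior Beta(10/3, 5/3)
obs 3: x=1 → posterior Beta(13/3, 5/3)
obs 4: x=1 → posterior Beta(16/3, 5/3)
obs 5: x=0 → posterior Beta(16/3, 8/3)
obs 6: x=1 → posterior Beta(19/3, 8/3)
obs 7: x=1 → posterior Beta(22/3, 8/3)
obs 8: x=0 → posterior Beta(22/3, 11/3)
obs 9: x=1 → posterior Beta(25/3, 11/3)
obs 10: x=0 → posterior Beta(25/3, 14/3)
obs 11: x=0 → posterior Beta(25/3, 17/3)
obs 12: x=1 → posterior Beta(28/3, 17/3)
obs 13: x=0 → posterior Beta(28/3, 20/3)
obs 14: x=0 → posterior Beta(28/3, 23/3)

23/51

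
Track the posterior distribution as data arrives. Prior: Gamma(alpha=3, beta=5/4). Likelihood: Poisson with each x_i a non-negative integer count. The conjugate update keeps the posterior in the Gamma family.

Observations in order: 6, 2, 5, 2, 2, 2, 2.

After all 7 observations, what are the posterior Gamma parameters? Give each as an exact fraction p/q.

alpha=24, beta=33/4

obs 1: x=6 → posterior Gamma(9, 9/4)
obs 2: x=2 → posterior Gamma(11, 13/4)
obs 3: x=5 → posterior Gamma(16, 17/4)
obs 4: x=2 → posterior Gamma(18, 21/4)
obs 5: x=2 → posterior Gamma(20, 25/4)
obs 6: x=2 → posterior Gamma(22, 29/4)
obs 7: x=2 → posterior Gamma(24, 33/4)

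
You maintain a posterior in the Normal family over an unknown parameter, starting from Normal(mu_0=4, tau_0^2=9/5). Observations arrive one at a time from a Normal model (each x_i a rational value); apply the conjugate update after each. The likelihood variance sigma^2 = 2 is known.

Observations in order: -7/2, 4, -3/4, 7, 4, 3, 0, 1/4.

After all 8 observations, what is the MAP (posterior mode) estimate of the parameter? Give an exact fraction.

obs 1: x=-7/2 → posterior Normal(17/38, 18/19)
obs 2: x=4 → posterior Normal(89/56, 9/14)
obs 3: x=-3/4 → posterior Normal(151/148, 18/37)
obs 4: x=7 → posterior Normal(403/184, 9/23)
obs 5: x=4 → posterior Normal(547/220, 18/55)
obs 6: x=3 → posterior Normal(655/256, 9/32)
obs 7: x=0 → posterior Normal(655/292, 18/73)
obs 8: x=1/4 → posterior Normal(83/41, 9/41)

83/41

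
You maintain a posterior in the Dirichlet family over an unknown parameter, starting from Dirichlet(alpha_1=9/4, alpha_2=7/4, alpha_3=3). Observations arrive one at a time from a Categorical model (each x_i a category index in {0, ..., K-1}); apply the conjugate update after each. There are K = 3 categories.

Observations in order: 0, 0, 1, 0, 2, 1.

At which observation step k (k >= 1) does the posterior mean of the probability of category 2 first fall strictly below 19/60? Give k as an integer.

k = 3

obs 1: x=0 → posterior Dirichlet(13/4, 7/4, 3)
obs 2: x=0 → posterior Dirichlet(17/4, 7/4, 3)
obs 3: x=1 → posterior Dirichlet(17/4, 11/4, 3)
obs 4: x=0 → posterior Dirichlet(21/4, 11/4, 3)
obs 5: x=2 → posterior Dirichlet(21/4, 11/4, 4)
obs 6: x=1 → posterior Dirichlet(21/4, 15/4, 4)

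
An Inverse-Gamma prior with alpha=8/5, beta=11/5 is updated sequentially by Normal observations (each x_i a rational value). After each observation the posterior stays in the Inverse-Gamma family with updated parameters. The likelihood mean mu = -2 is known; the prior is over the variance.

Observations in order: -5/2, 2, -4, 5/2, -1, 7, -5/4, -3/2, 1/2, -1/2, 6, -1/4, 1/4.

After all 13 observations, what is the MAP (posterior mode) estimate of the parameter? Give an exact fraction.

2381/208

obs 1: x=-5/2 → posterior Inverse-Gamma(21/10, 93/40)
obs 2: x=2 → posterior Inverse-Gamma(13/5, 413/40)
obs 3: x=-4 → posterior Inverse-Gamma(31/10, 493/40)
obs 4: x=5/2 → posterior Inverse-Gamma(18/5, 449/20)
obs 5: x=-1 → posterior Inverse-Gamma(41/10, 459/20)
obs 6: x=7 → posterior Inverse-Gamma(23/5, 1269/20)
obs 7: x=-5/4 → posterior Inverse-Gamma(51/10, 10197/160)
obs 8: x=-3/2 → posterior Inverse-Gamma(28/5, 10217/160)
obs 9: x=1/2 → posterior Inverse-Gamma(61/10, 10717/160)
obs 10: x=-1/2 → posterior Inverse-Gamma(33/5, 10897/160)
obs 11: x=6 → posterior Inverse-Gamma(71/10, 16017/160)
obs 12: x=-1/4 → posterior Inverse-Gamma(38/5, 8131/80)
obs 13: x=1/4 → posterior Inverse-Gamma(81/10, 16667/160)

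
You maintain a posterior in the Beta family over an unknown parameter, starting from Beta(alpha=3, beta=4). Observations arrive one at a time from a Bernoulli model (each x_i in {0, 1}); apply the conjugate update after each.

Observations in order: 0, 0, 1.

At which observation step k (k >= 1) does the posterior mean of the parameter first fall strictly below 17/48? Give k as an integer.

k = 2

obs 1: x=0 → posterior Beta(3, 5)
obs 2: x=0 → posterior Beta(3, 6)
obs 3: x=1 → posterior Beta(4, 6)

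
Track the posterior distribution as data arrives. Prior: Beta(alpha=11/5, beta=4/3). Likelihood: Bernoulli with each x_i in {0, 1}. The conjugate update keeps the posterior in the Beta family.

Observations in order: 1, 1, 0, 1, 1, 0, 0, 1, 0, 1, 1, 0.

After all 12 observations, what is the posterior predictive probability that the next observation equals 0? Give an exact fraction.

95/233

obs 1: x=1 → posterior Beta(16/5, 4/3)
obs 2: x=1 → posterior Beta(21/5, 4/3)
obs 3: x=0 → posterior Beta(21/5, 7/3)
obs 4: x=1 → posterior Beta(26/5, 7/3)
obs 5: x=1 → posterior Beta(31/5, 7/3)
obs 6: x=0 → posterior Beta(31/5, 10/3)
obs 7: x=0 → posterior Beta(31/5, 13/3)
obs 8: x=1 → posterior Beta(36/5, 13/3)
obs 9: x=0 → posterior Beta(36/5, 16/3)
obs 10: x=1 → posterior Beta(41/5, 16/3)
obs 11: x=1 → posterior Beta(46/5, 16/3)
obs 12: x=0 → posterior Beta(46/5, 19/3)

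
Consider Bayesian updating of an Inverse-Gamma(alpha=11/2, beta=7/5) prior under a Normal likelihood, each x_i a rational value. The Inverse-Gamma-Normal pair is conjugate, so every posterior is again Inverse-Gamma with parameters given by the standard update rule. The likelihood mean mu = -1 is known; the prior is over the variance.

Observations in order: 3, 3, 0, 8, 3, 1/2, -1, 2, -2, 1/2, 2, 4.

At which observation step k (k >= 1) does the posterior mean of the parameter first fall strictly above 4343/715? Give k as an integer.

k = 4

obs 1: x=3 → posterior Inverse-Gamma(6, 47/5)
obs 2: x=3 → posterior Inverse-Gamma(13/2, 87/5)
obs 3: x=0 → posterior Inverse-Gamma(7, 179/10)
obs 4: x=8 → posterior Inverse-Gamma(15/2, 292/5)
obs 5: x=3 → posterior Inverse-Gamma(8, 332/5)
obs 6: x=1/2 → posterior Inverse-Gamma(17/2, 2701/40)
obs 7: x=-1 → posterior Inverse-Gamma(9, 2701/40)
obs 8: x=2 → posterior Inverse-Gamma(19/2, 2881/40)
obs 9: x=-2 → posterior Inverse-Gamma(10, 2901/40)
obs 10: x=1/2 → posterior Inverse-Gamma(21/2, 1473/20)
obs 11: x=2 → posterior Inverse-Gamma(11, 1563/20)
obs 12: x=4 → posterior Inverse-Gamma(23/2, 1813/20)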